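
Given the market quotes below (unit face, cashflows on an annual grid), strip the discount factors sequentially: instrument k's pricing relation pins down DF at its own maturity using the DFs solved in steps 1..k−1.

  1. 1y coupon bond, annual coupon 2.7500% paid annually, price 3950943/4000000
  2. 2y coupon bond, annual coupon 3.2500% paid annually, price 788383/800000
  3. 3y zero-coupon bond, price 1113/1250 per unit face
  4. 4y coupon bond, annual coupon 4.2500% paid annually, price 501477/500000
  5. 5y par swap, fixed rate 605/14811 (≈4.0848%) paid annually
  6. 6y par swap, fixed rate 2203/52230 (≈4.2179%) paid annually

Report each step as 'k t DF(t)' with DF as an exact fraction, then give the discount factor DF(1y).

step 1 [1y] bond c/1=11/400: DF=(3950943/4000000 − 11/400·(0))/(1+11/400) = 9613/10000 ≈ 0.961300
step 2 [2y] bond c/1=13/400: DF=(788383/800000 − 13/400·(0.961300))/(1+13/400) = 4621/5000 ≈ 0.924200
step 3 [3y] zero: DF = P = 1113/1250 ≈ 0.890400
step 4 [4y] bond c/1=17/400: DF=(501477/500000 − 17/400·(0.961300+0.924200+0.890400))/(1+17/400) = 8489/10000 ≈ 0.848900
step 5 [5y] swap r/1=605/14811: DF=(1 − 605/14811·(0.961300+0.924200+0.890400+0.848900))/(1+605/14811) = 1637/2000 ≈ 0.818500
step 6 [6y] swap r/1=2203/52230: DF=(1 − 2203/52230·(0.961300+0.924200+0.890400+0.848900+0.818500))/(1+2203/52230) = 7797/10000 ≈ 0.779700

1 1 9613/10000
2 2 4621/5000
3 3 1113/1250
4 4 8489/10000
5 5 1637/2000
6 6 7797/10000
DF(1y) = 9613/10000 ≈ 0.961300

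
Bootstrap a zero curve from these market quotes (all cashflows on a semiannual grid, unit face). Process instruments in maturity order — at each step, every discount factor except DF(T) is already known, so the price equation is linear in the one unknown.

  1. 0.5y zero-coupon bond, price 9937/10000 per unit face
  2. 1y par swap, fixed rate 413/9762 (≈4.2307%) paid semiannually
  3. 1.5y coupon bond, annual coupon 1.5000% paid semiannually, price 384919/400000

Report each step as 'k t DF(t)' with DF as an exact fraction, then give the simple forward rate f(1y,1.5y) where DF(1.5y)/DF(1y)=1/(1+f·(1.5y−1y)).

1 1/2 9937/10000
2 1 9587/10000
3 3/2 4703/5000
f(1y,1.5y) = ((9587/10000)/(4703/5000) − 1)/(1/2) = 181/4703 ≈ 3.8486%

step 1 [0.5y] zero: DF = P = 9937/10000 ≈ 0.993700
step 2 [1y] swap r/2=413/19524: DF=(1 − 413/19524·(0.993700))/(1+413/19524) = 9587/10000 ≈ 0.958700
step 3 [1.5y] bond c/2=3/400: DF=(384919/400000 − 3/400·(0.993700+0.958700))/(1+3/400) = 4703/5000 ≈ 0.940600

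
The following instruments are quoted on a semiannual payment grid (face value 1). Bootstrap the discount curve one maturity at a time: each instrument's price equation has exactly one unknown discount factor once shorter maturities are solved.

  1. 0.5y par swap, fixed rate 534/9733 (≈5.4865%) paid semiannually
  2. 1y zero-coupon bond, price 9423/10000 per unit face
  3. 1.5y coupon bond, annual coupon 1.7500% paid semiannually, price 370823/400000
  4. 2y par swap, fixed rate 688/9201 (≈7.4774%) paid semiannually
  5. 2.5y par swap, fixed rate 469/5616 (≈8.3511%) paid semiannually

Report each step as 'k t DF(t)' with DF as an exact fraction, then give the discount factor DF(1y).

1 1/2 9733/10000
2 1 9423/10000
3 3/2 564/625
4 2 539/625
5 5/2 2031/2500
DF(1y) = 9423/10000 ≈ 0.942300

step 1 [0.5y] swap r/2=267/9733: DF=(1 − 267/9733·(0))/(1+267/9733) = 9733/10000 ≈ 0.973300
step 2 [1y] zero: DF = P = 9423/10000 ≈ 0.942300
step 3 [1.5y] bond c/2=7/800: DF=(370823/400000 − 7/800·(0.973300+0.942300))/(1+7/800) = 564/625 ≈ 0.902400
step 4 [2y] swap r/2=344/9201: DF=(1 − 344/9201·(0.973300+0.942300+0.902400))/(1+344/9201) = 539/625 ≈ 0.862400
step 5 [2.5y] swap r/2=469/11232: DF=(1 − 469/11232·(0.973300+0.942300+0.902400+0.862400))/(1+469/11232) = 2031/2500 ≈ 0.812400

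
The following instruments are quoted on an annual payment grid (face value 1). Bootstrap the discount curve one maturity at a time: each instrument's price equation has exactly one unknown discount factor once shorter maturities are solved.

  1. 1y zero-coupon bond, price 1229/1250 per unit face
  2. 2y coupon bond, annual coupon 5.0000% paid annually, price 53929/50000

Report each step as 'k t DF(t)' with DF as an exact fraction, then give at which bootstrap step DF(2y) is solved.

1 1 1229/1250
2 2 2451/2500
DF(2y) is solved at step 2

step 1 [1y] zero: DF = P = 1229/1250 ≈ 0.983200
step 2 [2y] bond c/1=1/20: DF=(53929/50000 − 1/20·(0.983200))/(1+1/20) = 2451/2500 ≈ 0.980400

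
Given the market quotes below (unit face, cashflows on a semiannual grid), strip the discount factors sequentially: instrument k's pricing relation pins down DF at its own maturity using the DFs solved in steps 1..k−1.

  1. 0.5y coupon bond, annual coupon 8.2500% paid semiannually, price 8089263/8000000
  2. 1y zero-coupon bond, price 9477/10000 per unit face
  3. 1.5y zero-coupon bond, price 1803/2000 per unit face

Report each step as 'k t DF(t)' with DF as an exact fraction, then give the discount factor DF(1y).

step 1 [0.5y] bond c/2=33/800: DF=(8089263/8000000 − 33/800·(0))/(1+33/800) = 9711/10000 ≈ 0.971100
step 2 [1y] zero: DF = P = 9477/10000 ≈ 0.947700
step 3 [1.5y] zero: DF = P = 1803/2000 ≈ 0.901500

1 1/2 9711/10000
2 1 9477/10000
3 3/2 1803/2000
DF(1y) = 9477/10000 ≈ 0.947700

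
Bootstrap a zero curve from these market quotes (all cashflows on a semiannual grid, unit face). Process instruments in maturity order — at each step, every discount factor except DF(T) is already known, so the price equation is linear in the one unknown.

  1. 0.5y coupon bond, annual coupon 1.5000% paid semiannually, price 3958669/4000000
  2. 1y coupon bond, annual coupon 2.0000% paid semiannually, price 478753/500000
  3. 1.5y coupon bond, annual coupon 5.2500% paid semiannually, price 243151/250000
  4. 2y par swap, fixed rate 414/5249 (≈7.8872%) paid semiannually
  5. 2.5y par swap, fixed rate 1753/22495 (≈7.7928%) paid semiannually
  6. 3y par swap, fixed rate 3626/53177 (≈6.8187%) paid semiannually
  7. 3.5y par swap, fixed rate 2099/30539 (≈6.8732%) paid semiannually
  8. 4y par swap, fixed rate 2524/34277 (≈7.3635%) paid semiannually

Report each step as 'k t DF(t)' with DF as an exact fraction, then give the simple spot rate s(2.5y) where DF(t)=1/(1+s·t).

step 1 [0.5y] bond c/2=3/400: DF=(3958669/4000000 − 3/400·(0))/(1+3/400) = 9823/10000 ≈ 0.982300
step 2 [1y] bond c/2=1/100: DF=(478753/500000 − 1/100·(0.982300))/(1+1/100) = 9383/10000 ≈ 0.938300
step 3 [1.5y] bond c/2=21/800: DF=(243151/250000 − 21/800·(0.982300+0.938300))/(1+21/800) = 4493/5000 ≈ 0.898600
step 4 [2y] swap r/2=207/5249: DF=(1 − 207/5249·(0.982300+0.938300+0.898600))/(1+207/5249) = 8551/10000 ≈ 0.855100
step 5 [2.5y] swap r/2=1753/44990: DF=(1 − 1753/44990·(0.982300+0.938300+0.898600+0.855100))/(1+1753/44990) = 8247/10000 ≈ 0.824700
step 6 [3y] swap r/2=1813/53177: DF=(1 − 1813/53177·(0.982300+0.938300+0.898600+0.855100+0.824700))/(1+1813/53177) = 8187/10000 ≈ 0.818700
step 7 [3.5y] swap r/2=2099/61078: DF=(1 − 2099/61078·(0.982300+0.938300+0.898600+0.855100+0.824700+0.818700))/(1+2099/61078) = 7901/10000 ≈ 0.790100
step 8 [4y] swap r/2=1262/34277: DF=(1 − 1262/34277·(0.982300+0.938300+0.898600+0.855100+0.824700+0.818700+0.790100))/(1+1262/34277) = 1869/2500 ≈ 0.747600

1 1/2 9823/10000
2 1 9383/10000
3 3/2 4493/5000
4 2 8551/10000
5 5/2 8247/10000
6 3 8187/10000
7 7/2 7901/10000
8 4 1869/2500
s(2.5y) = (1/(8247/10000) − 1)/(5/2) = 3506/41235 ≈ 8.5025%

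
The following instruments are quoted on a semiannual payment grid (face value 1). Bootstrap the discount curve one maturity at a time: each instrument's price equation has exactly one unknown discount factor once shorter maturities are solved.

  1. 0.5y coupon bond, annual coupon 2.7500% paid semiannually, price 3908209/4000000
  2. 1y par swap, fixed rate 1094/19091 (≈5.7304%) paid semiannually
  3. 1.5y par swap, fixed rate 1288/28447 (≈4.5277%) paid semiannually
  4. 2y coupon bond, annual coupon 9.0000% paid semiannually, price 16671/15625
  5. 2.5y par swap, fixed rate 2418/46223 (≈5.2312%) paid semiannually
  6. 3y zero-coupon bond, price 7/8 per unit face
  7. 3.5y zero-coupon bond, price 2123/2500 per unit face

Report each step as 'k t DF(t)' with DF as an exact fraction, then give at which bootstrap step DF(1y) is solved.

1 1/2 4819/5000
2 1 9453/10000
3 3/2 2339/2500
4 2 1797/2000
5 5/2 8791/10000
6 3 7/8
7 7/2 2123/2500
DF(1y) is solved at step 2

step 1 [0.5y] bond c/2=11/800: DF=(3908209/4000000 − 11/800·(0))/(1+11/800) = 4819/5000 ≈ 0.963800
step 2 [1y] swap r/2=547/19091: DF=(1 − 547/19091·(0.963800))/(1+547/19091) = 9453/10000 ≈ 0.945300
step 3 [1.5y] swap r/2=644/28447: DF=(1 − 644/28447·(0.963800+0.945300))/(1+644/28447) = 2339/2500 ≈ 0.935600
step 4 [2y] bond c/2=9/200: DF=(16671/15625 − 9/200·(0.963800+0.945300+0.935600))/(1+9/200) = 1797/2000 ≈ 0.898500
step 5 [2.5y] swap r/2=1209/46223: DF=(1 − 1209/46223·(0.963800+0.945300+0.935600+0.898500))/(1+1209/46223) = 8791/10000 ≈ 0.879100
step 6 [3y] zero: DF = P = 7/8 ≈ 0.875000
step 7 [3.5y] zero: DF = P = 2123/2500 ≈ 0.849200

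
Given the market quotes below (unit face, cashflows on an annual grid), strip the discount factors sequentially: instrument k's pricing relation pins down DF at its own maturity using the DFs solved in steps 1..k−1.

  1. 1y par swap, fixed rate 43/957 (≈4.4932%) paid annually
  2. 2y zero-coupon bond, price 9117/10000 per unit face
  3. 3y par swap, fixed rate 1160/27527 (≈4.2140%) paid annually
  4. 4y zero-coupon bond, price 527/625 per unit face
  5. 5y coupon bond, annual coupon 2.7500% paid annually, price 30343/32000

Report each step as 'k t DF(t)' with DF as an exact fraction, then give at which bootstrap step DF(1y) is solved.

step 1 [1y] swap r/1=43/957: DF=(1 − 43/957·(0))/(1+43/957) = 957/1000 ≈ 0.957000
step 2 [2y] zero: DF = P = 9117/10000 ≈ 0.911700
step 3 [3y] swap r/1=1160/27527: DF=(1 − 1160/27527·(0.957000+0.911700))/(1+1160/27527) = 221/250 ≈ 0.884000
step 4 [4y] zero: DF = P = 527/625 ≈ 0.843200
step 5 [5y] bond c/1=11/400: DF=(30343/32000 − 11/400·(0.957000+0.911700+0.884000+0.843200))/(1+11/400) = 4133/5000 ≈ 0.826600

1 1 957/1000
2 2 9117/10000
3 3 221/250
4 4 527/625
5 5 4133/5000
DF(1y) is solved at step 1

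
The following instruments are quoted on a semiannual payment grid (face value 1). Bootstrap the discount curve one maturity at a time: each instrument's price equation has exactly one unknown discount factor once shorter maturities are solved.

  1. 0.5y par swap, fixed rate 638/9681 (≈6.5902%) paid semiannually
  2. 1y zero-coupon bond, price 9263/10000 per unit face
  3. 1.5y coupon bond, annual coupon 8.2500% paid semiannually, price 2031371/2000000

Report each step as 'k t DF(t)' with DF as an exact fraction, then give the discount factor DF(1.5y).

1 1/2 9681/10000
2 1 9263/10000
3 3/2 2251/2500
DF(1.5y) = 2251/2500 ≈ 0.900400

step 1 [0.5y] swap r/2=319/9681: DF=(1 − 319/9681·(0))/(1+319/9681) = 9681/10000 ≈ 0.968100
step 2 [1y] zero: DF = P = 9263/10000 ≈ 0.926300
step 3 [1.5y] bond c/2=33/800: DF=(2031371/2000000 − 33/800·(0.968100+0.926300))/(1+33/800) = 2251/2500 ≈ 0.900400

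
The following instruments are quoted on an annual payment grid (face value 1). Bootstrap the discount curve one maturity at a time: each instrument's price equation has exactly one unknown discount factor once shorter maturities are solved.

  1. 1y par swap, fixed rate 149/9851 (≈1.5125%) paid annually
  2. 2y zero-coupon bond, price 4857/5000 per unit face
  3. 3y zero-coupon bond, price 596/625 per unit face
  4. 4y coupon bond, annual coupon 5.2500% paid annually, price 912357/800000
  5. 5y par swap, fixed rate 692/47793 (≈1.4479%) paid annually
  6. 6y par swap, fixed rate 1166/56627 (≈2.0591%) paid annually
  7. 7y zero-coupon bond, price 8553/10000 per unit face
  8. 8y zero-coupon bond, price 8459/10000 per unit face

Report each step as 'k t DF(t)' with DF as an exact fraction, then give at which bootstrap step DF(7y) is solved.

step 1 [1y] swap r/1=149/9851: DF=(1 − 149/9851·(0))/(1+149/9851) = 9851/10000 ≈ 0.985100
step 2 [2y] zero: DF = P = 4857/5000 ≈ 0.971400
step 3 [3y] zero: DF = P = 596/625 ≈ 0.953600
step 4 [4y] bond c/1=21/400: DF=(912357/800000 − 21/400·(0.985100+0.971400+0.953600))/(1+21/400) = 1173/1250 ≈ 0.938400
step 5 [5y] swap r/1=692/47793: DF=(1 − 692/47793·(0.985100+0.971400+0.953600+0.938400))/(1+692/47793) = 2327/2500 ≈ 0.930800
step 6 [6y] swap r/1=1166/56627: DF=(1 − 1166/56627·(0.985100+0.971400+0.953600+0.938400+0.930800))/(1+1166/56627) = 4417/5000 ≈ 0.883400
step 7 [7y] zero: DF = P = 8553/10000 ≈ 0.855300
step 8 [8y] zero: DF = P = 8459/10000 ≈ 0.845900

1 1 9851/10000
2 2 4857/5000
3 3 596/625
4 4 1173/1250
5 5 2327/2500
6 6 4417/5000
7 7 8553/10000
8 8 8459/10000
DF(7y) is solved at step 7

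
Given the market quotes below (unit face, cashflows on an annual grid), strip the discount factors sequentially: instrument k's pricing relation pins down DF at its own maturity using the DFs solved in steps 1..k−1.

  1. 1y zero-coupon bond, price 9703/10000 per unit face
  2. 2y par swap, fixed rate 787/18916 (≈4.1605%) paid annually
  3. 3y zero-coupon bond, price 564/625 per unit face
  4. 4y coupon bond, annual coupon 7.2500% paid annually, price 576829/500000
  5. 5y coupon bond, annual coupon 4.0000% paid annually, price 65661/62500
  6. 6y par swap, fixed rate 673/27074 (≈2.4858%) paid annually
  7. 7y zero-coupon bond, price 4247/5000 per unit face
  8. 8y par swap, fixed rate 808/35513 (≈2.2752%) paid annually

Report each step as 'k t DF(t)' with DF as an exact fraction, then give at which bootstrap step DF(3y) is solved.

step 1 [1y] zero: DF = P = 9703/10000 ≈ 0.970300
step 2 [2y] swap r/1=787/18916: DF=(1 − 787/18916·(0.970300))/(1+787/18916) = 9213/10000 ≈ 0.921300
step 3 [3y] zero: DF = P = 564/625 ≈ 0.902400
step 4 [4y] bond c/1=29/400: DF=(576829/500000 − 29/400·(0.970300+0.921300+0.902400))/(1+29/400) = 2217/2500 ≈ 0.886800
step 5 [5y] bond c/1=1/25: DF=(65661/62500 − 1/25·(0.970300+0.921300+0.902400+0.886800))/(1+1/25) = 4343/5000 ≈ 0.868600
step 6 [6y] swap r/1=673/27074: DF=(1 − 673/27074·(0.970300+0.921300+0.902400+0.886800+0.868600))/(1+673/27074) = 4327/5000 ≈ 0.865400
step 7 [7y] zero: DF = P = 4247/5000 ≈ 0.849400
step 8 [8y] swap r/1=808/35513: DF=(1 − 808/35513·(0.970300+0.921300+0.902400+0.886800+0.868600+0.865400+0.849400))/(1+808/35513) = 524/625 ≈ 0.838400

1 1 9703/10000
2 2 9213/10000
3 3 564/625
4 4 2217/2500
5 5 4343/5000
6 6 4327/5000
7 7 4247/5000
8 8 524/625
DF(3y) is solved at step 3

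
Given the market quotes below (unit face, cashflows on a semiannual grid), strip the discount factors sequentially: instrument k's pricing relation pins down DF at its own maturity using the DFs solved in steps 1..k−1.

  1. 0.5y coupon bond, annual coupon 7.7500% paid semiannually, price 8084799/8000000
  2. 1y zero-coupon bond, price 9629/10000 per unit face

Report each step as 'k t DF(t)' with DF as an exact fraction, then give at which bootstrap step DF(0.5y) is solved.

step 1 [0.5y] bond c/2=31/800: DF=(8084799/8000000 − 31/800·(0))/(1+31/800) = 9729/10000 ≈ 0.972900
step 2 [1y] zero: DF = P = 9629/10000 ≈ 0.962900

1 1/2 9729/10000
2 1 9629/10000
DF(0.5y) is solved at step 1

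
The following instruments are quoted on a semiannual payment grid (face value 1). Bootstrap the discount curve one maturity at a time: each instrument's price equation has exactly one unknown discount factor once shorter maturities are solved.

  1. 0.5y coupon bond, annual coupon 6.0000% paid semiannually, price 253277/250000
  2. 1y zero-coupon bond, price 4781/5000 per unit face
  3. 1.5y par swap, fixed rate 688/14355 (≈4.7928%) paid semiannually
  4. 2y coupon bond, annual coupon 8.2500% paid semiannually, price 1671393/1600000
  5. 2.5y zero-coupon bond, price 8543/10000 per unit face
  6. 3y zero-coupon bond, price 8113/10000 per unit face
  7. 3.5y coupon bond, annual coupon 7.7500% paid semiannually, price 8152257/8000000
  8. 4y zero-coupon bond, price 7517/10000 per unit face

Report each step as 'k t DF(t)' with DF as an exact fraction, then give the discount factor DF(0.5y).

step 1 [0.5y] bond c/2=3/100: DF=(253277/250000 − 3/100·(0))/(1+3/100) = 2459/2500 ≈ 0.983600
step 2 [1y] zero: DF = P = 4781/5000 ≈ 0.956200
step 3 [1.5y] swap r/2=344/14355: DF=(1 − 344/14355·(0.983600+0.956200))/(1+344/14355) = 582/625 ≈ 0.931200
step 4 [2y] bond c/2=33/800: DF=(1671393/1600000 − 33/800·(0.983600+0.956200+0.931200))/(1+33/800) = 1779/2000 ≈ 0.889500
step 5 [2.5y] zero: DF = P = 8543/10000 ≈ 0.854300
step 6 [3y] zero: DF = P = 8113/10000 ≈ 0.811300
step 7 [3.5y] bond c/2=31/800: DF=(8152257/8000000 − 31/800·(0.983600+0.956200+0.931200+0.889500+0.854300+0.811300))/(1+31/800) = 3893/5000 ≈ 0.778600
step 8 [4y] zero: DF = P = 7517/10000 ≈ 0.751700

1 1/2 2459/2500
2 1 4781/5000
3 3/2 582/625
4 2 1779/2000
5 5/2 8543/10000
6 3 8113/10000
7 7/2 3893/5000
8 4 7517/10000
DF(0.5y) = 2459/2500 ≈ 0.983600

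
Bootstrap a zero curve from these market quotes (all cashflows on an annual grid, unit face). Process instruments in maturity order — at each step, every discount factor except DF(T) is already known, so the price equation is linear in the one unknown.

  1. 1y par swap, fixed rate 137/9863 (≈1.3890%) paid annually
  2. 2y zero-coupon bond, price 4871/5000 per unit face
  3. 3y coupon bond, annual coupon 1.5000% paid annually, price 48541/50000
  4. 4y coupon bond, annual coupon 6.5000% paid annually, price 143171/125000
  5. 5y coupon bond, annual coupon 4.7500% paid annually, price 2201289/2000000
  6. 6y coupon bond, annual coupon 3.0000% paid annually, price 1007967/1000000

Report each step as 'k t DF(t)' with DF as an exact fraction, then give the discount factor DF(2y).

1 1 9863/10000
2 2 4871/5000
3 3 371/400
4 4 562/625
5 5 879/1000
6 6 8427/10000
DF(2y) = 4871/5000 ≈ 0.974200

step 1 [1y] swap r/1=137/9863: DF=(1 − 137/9863·(0))/(1+137/9863) = 9863/10000 ≈ 0.986300
step 2 [2y] zero: DF = P = 4871/5000 ≈ 0.974200
step 3 [3y] bond c/1=3/200: DF=(48541/50000 − 3/200·(0.986300+0.974200))/(1+3/200) = 371/400 ≈ 0.927500
step 4 [4y] bond c/1=13/200: DF=(143171/125000 − 13/200·(0.986300+0.974200+0.927500))/(1+13/200) = 562/625 ≈ 0.899200
step 5 [5y] bond c/1=19/400: DF=(2201289/2000000 − 19/400·(0.986300+0.974200+0.927500+0.899200))/(1+19/400) = 879/1000 ≈ 0.879000
step 6 [6y] bond c/1=3/100: DF=(1007967/1000000 − 3/100·(0.986300+0.974200+0.927500+0.899200+0.879000))/(1+3/100) = 8427/10000 ≈ 0.842700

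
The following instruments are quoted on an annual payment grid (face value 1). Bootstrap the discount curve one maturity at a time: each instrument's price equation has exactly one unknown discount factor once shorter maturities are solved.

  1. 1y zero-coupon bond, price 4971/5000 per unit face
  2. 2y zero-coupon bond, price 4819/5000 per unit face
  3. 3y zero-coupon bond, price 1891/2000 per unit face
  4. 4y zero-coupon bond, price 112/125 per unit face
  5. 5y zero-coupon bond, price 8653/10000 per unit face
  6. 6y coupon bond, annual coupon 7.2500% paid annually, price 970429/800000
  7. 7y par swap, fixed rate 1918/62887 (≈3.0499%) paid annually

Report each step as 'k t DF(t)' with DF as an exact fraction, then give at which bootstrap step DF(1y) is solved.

step 1 [1y] zero: DF = P = 4971/5000 ≈ 0.994200
step 2 [2y] zero: DF = P = 4819/5000 ≈ 0.963800
step 3 [3y] zero: DF = P = 1891/2000 ≈ 0.945500
step 4 [4y] zero: DF = P = 112/125 ≈ 0.896000
step 5 [5y] zero: DF = P = 8653/10000 ≈ 0.865300
step 6 [6y] bond c/1=29/400: DF=(970429/800000 − 29/400·(0.994200+0.963800+0.945500+0.896000+0.865300))/(1+29/400) = 8157/10000 ≈ 0.815700
step 7 [7y] swap r/1=1918/62887: DF=(1 − 1918/62887·(0.994200+0.963800+0.945500+0.896000+0.865300+0.815700))/(1+1918/62887) = 4041/5000 ≈ 0.808200

1 1 4971/5000
2 2 4819/5000
3 3 1891/2000
4 4 112/125
5 5 8653/10000
6 6 8157/10000
7 7 4041/5000
DF(1y) is solved at step 1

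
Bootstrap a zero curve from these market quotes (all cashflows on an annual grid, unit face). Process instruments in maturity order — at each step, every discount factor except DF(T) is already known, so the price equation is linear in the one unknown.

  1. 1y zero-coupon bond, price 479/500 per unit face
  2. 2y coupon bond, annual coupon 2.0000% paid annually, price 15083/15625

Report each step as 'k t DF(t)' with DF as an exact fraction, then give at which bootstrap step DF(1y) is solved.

step 1 [1y] zero: DF = P = 479/500 ≈ 0.958000
step 2 [2y] bond c/1=1/50: DF=(15083/15625 − 1/50·(0.958000))/(1+1/50) = 2319/2500 ≈ 0.927600

1 1 479/500
2 2 2319/2500
DF(1y) is solved at step 1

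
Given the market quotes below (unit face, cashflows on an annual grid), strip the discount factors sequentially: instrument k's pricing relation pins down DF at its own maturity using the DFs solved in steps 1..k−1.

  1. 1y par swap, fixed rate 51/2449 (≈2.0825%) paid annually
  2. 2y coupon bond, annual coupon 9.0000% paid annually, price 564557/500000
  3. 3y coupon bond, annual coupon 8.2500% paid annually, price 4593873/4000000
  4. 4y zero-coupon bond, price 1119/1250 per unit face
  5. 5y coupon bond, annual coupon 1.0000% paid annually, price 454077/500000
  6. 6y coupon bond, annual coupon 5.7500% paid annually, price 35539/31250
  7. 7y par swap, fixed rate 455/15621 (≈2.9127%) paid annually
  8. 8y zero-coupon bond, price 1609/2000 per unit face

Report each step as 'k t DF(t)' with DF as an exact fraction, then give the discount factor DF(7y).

1 1 2449/2500
2 2 191/200
3 3 1827/2000
4 4 1119/1250
5 5 8621/10000
6 6 33/40
7 7 409/500
8 8 1609/2000
DF(7y) = 409/500 ≈ 0.818000

step 1 [1y] swap r/1=51/2449: DF=(1 − 51/2449·(0))/(1+51/2449) = 2449/2500 ≈ 0.979600
step 2 [2y] bond c/1=9/100: DF=(564557/500000 − 9/100·(0.979600))/(1+9/100) = 191/200 ≈ 0.955000
step 3 [3y] bond c/1=33/400: DF=(4593873/4000000 − 33/400·(0.979600+0.955000))/(1+33/400) = 1827/2000 ≈ 0.913500
step 4 [4y] zero: DF = P = 1119/1250 ≈ 0.895200
step 5 [5y] bond c/1=1/100: DF=(454077/500000 − 1/100·(0.979600+0.955000+0.913500+0.895200))/(1+1/100) = 8621/10000 ≈ 0.862100
step 6 [6y] bond c/1=23/400: DF=(35539/31250 − 23/400·(0.979600+0.955000+0.913500+0.895200+0.862100))/(1+23/400) = 33/40 ≈ 0.825000
step 7 [7y] swap r/1=455/15621: DF=(1 − 455/15621·(0.979600+0.955000+0.913500+0.895200+0.862100+0.825000))/(1+455/15621) = 409/500 ≈ 0.818000
step 8 [8y] zero: DF = P = 1609/2000 ≈ 0.804500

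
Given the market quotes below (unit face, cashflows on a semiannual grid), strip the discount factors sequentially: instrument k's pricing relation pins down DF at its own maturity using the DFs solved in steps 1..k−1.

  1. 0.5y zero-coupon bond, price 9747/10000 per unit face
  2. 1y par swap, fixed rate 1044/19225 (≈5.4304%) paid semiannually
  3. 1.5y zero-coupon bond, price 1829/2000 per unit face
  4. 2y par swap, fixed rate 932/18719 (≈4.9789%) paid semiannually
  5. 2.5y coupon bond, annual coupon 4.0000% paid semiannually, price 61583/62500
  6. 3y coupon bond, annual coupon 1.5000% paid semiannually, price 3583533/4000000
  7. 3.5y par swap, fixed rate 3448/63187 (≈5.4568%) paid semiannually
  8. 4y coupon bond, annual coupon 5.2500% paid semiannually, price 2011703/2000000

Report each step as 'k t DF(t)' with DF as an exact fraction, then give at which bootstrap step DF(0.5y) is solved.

1 1/2 9747/10000
2 1 4739/5000
3 3/2 1829/2000
4 2 2267/2500
5 5/2 4463/5000
6 3 8547/10000
7 7/2 2069/2500
8 4 1637/2000
DF(0.5y) is solved at step 1

step 1 [0.5y] zero: DF = P = 9747/10000 ≈ 0.974700
step 2 [1y] swap r/2=522/19225: DF=(1 − 522/19225·(0.974700))/(1+522/19225) = 4739/5000 ≈ 0.947800
step 3 [1.5y] zero: DF = P = 1829/2000 ≈ 0.914500
step 4 [2y] swap r/2=466/18719: DF=(1 − 466/18719·(0.974700+0.947800+0.914500))/(1+466/18719) = 2267/2500 ≈ 0.906800
step 5 [2.5y] bond c/2=1/50: DF=(61583/62500 − 1/50·(0.974700+0.947800+0.914500+0.906800))/(1+1/50) = 4463/5000 ≈ 0.892600
step 6 [3y] bond c/2=3/400: DF=(3583533/4000000 − 3/400·(0.974700+0.947800+0.914500+0.906800+0.892600))/(1+3/400) = 8547/10000 ≈ 0.854700
step 7 [3.5y] swap r/2=1724/63187: DF=(1 − 1724/63187·(0.974700+0.947800+0.914500+0.906800+0.892600+0.854700))/(1+1724/63187) = 2069/2500 ≈ 0.827600
step 8 [4y] bond c/2=21/800: DF=(2011703/2000000 − 21/800·(0.974700+0.947800+0.914500+0.906800+0.892600+0.854700+0.827600))/(1+21/800) = 1637/2000 ≈ 0.818500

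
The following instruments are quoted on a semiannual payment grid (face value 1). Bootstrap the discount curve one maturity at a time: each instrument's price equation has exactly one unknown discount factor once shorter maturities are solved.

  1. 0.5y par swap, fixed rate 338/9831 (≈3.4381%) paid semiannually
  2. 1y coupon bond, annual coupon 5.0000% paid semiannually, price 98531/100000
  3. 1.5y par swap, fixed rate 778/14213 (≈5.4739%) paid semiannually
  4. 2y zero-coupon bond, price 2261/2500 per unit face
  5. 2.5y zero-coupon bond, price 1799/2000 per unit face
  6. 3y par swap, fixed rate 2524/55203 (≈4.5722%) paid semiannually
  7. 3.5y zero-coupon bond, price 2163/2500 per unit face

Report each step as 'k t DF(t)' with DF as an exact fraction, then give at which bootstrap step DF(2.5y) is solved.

1 1/2 9831/10000
2 1 9373/10000
3 3/2 4611/5000
4 2 2261/2500
5 5/2 1799/2000
6 3 4369/5000
7 7/2 2163/2500
DF(2.5y) is solved at step 5

step 1 [0.5y] swap r/2=169/9831: DF=(1 − 169/9831·(0))/(1+169/9831) = 9831/10000 ≈ 0.983100
step 2 [1y] bond c/2=1/40: DF=(98531/100000 − 1/40·(0.983100))/(1+1/40) = 9373/10000 ≈ 0.937300
step 3 [1.5y] swap r/2=389/14213: DF=(1 − 389/14213·(0.983100+0.937300))/(1+389/14213) = 4611/5000 ≈ 0.922200
step 4 [2y] zero: DF = P = 2261/2500 ≈ 0.904400
step 5 [2.5y] zero: DF = P = 1799/2000 ≈ 0.899500
step 6 [3y] swap r/2=1262/55203: DF=(1 − 1262/55203·(0.983100+0.937300+0.922200+0.904400+0.899500))/(1+1262/55203) = 4369/5000 ≈ 0.873800
step 7 [3.5y] zero: DF = P = 2163/2500 ≈ 0.865200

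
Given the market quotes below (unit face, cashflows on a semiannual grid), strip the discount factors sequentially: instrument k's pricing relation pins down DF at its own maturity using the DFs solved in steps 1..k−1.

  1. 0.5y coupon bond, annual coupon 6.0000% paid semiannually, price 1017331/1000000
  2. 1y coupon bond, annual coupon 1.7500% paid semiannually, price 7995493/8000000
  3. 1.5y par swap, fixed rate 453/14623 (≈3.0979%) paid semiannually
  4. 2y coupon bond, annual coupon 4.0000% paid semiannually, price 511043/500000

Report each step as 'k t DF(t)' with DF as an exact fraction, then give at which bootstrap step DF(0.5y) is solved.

step 1 [0.5y] bond c/2=3/100: DF=(1017331/1000000 − 3/100·(0))/(1+3/100) = 9877/10000 ≈ 0.987700
step 2 [1y] bond c/2=7/800: DF=(7995493/8000000 − 7/800·(0.987700))/(1+7/800) = 4911/5000 ≈ 0.982200
step 3 [1.5y] swap r/2=453/29246: DF=(1 − 453/29246·(0.987700+0.982200))/(1+453/29246) = 9547/10000 ≈ 0.954700
step 4 [2y] bond c/2=1/50: DF=(511043/500000 − 1/50·(0.987700+0.982200+0.954700))/(1+1/50) = 9447/10000 ≈ 0.944700

1 1/2 9877/10000
2 1 4911/5000
3 3/2 9547/10000
4 2 9447/10000
DF(0.5y) is solved at step 1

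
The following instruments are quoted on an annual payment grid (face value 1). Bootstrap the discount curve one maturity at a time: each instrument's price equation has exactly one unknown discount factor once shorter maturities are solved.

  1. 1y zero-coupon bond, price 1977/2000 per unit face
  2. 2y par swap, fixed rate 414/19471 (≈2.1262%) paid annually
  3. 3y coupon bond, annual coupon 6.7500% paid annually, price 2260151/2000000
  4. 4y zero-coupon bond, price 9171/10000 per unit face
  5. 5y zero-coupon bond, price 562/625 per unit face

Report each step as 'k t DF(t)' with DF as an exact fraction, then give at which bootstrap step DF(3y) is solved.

1 1 1977/2000
2 2 4793/5000
3 3 1871/2000
4 4 9171/10000
5 5 562/625
DF(3y) is solved at step 3

step 1 [1y] zero: DF = P = 1977/2000 ≈ 0.988500
step 2 [2y] swap r/1=414/19471: DF=(1 − 414/19471·(0.988500))/(1+414/19471) = 4793/5000 ≈ 0.958600
step 3 [3y] bond c/1=27/400: DF=(2260151/2000000 − 27/400·(0.988500+0.958600))/(1+27/400) = 1871/2000 ≈ 0.935500
step 4 [4y] zero: DF = P = 9171/10000 ≈ 0.917100
step 5 [5y] zero: DF = P = 562/625 ≈ 0.899200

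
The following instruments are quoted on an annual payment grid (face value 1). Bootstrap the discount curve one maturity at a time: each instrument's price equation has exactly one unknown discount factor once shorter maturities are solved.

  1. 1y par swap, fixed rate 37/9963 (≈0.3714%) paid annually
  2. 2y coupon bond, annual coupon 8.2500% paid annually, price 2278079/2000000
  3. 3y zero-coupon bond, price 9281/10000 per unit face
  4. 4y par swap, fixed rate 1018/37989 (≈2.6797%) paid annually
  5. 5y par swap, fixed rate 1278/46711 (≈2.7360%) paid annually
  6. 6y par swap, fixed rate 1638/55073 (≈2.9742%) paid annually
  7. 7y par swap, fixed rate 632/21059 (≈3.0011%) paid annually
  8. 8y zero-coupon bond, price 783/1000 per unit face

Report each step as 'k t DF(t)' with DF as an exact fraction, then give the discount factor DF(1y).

1 1 9963/10000
2 2 9763/10000
3 3 9281/10000
4 4 4491/5000
5 5 4361/5000
6 6 4181/5000
7 7 1013/1250
8 8 783/1000
DF(1y) = 9963/10000 ≈ 0.996300

step 1 [1y] swap r/1=37/9963: DF=(1 − 37/9963·(0))/(1+37/9963) = 9963/10000 ≈ 0.996300
step 2 [2y] bond c/1=33/400: DF=(2278079/2000000 − 33/400·(0.996300))/(1+33/400) = 9763/10000 ≈ 0.976300
step 3 [3y] zero: DF = P = 9281/10000 ≈ 0.928100
step 4 [4y] swap r/1=1018/37989: DF=(1 − 1018/37989·(0.996300+0.976300+0.928100))/(1+1018/37989) = 4491/5000 ≈ 0.898200
step 5 [5y] swap r/1=1278/46711: DF=(1 − 1278/46711·(0.996300+0.976300+0.928100+0.898200))/(1+1278/46711) = 4361/5000 ≈ 0.872200
step 6 [6y] swap r/1=1638/55073: DF=(1 − 1638/55073·(0.996300+0.976300+0.928100+0.898200+0.872200))/(1+1638/55073) = 4181/5000 ≈ 0.836200
step 7 [7y] swap r/1=632/21059: DF=(1 − 632/21059·(0.996300+0.976300+0.928100+0.898200+0.872200+0.836200))/(1+632/21059) = 1013/1250 ≈ 0.810400
step 8 [8y] zero: DF = P = 783/1000 ≈ 0.783000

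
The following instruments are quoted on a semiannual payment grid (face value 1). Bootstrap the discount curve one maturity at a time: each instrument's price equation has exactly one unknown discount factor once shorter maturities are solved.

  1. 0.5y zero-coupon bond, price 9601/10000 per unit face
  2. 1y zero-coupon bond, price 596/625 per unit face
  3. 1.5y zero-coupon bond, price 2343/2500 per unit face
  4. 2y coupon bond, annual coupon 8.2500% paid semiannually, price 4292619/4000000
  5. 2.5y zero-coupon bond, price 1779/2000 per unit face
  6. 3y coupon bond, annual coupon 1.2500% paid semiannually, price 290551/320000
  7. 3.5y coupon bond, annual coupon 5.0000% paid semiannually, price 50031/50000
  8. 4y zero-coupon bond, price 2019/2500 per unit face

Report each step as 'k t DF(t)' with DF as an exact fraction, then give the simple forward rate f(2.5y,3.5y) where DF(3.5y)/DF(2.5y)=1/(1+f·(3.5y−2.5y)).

1 1/2 9601/10000
2 1 596/625
3 3/2 2343/2500
4 2 9177/10000
5 5/2 1779/2000
6 3 4367/5000
7 7/2 8413/10000
8 4 2019/2500
f(2.5y,3.5y) = ((1779/2000)/(8413/10000) − 1)/(1) = 482/8413 ≈ 5.7292%

step 1 [0.5y] zero: DF = P = 9601/10000 ≈ 0.960100
step 2 [1y] zero: DF = P = 596/625 ≈ 0.953600
step 3 [1.5y] zero: DF = P = 2343/2500 ≈ 0.937200
step 4 [2y] bond c/2=33/800: DF=(4292619/4000000 − 33/800·(0.960100+0.953600+0.937200))/(1+33/800) = 9177/10000 ≈ 0.917700
step 5 [2.5y] zero: DF = P = 1779/2000 ≈ 0.889500
step 6 [3y] bond c/2=1/160: DF=(290551/320000 − 1/160·(0.960100+0.953600+0.937200+0.917700+0.889500))/(1+1/160) = 4367/5000 ≈ 0.873400
step 7 [3.5y] bond c/2=1/40: DF=(50031/50000 − 1/40·(0.960100+0.953600+0.937200+0.917700+0.889500+0.873400))/(1+1/40) = 8413/10000 ≈ 0.841300
step 8 [4y] zero: DF = P = 2019/2500 ≈ 0.807600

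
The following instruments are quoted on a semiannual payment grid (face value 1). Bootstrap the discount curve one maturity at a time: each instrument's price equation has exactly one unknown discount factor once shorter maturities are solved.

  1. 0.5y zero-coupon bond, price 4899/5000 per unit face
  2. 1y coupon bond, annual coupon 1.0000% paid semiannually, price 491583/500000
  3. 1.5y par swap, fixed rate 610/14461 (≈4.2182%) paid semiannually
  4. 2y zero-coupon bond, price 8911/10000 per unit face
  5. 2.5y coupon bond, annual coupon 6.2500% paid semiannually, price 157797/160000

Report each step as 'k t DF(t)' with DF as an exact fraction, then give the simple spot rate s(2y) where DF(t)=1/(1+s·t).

1 1/2 4899/5000
2 1 4867/5000
3 3/2 939/1000
4 2 8911/10000
5 5/2 8417/10000
s(2y) = (1/(8911/10000) − 1)/(2) = 1089/17822 ≈ 6.1104%

step 1 [0.5y] zero: DF = P = 4899/5000 ≈ 0.979800
step 2 [1y] bond c/2=1/200: DF=(491583/500000 − 1/200·(0.979800))/(1+1/200) = 4867/5000 ≈ 0.973400
step 3 [1.5y] swap r/2=305/14461: DF=(1 − 305/14461·(0.979800+0.973400))/(1+305/14461) = 939/1000 ≈ 0.939000
step 4 [2y] zero: DF = P = 8911/10000 ≈ 0.891100
step 5 [2.5y] bond c/2=1/32: DF=(157797/160000 − 1/32·(0.979800+0.973400+0.939000+0.891100))/(1+1/32) = 8417/10000 ≈ 0.841700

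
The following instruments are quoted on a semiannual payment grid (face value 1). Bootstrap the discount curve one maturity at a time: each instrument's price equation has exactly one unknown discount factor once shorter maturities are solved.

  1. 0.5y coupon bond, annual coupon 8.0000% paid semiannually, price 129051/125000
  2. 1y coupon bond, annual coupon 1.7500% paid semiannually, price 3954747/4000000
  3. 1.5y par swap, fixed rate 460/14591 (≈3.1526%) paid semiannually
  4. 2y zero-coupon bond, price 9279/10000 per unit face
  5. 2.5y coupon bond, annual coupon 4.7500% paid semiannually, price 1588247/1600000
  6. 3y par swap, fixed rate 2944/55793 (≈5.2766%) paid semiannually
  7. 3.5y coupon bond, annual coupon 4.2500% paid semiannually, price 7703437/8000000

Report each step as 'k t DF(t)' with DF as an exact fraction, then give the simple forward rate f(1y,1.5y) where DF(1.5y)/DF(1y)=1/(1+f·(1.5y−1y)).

1 1/2 9927/10000
2 1 1943/2000
3 3/2 477/500
4 2 9279/10000
5 5/2 2201/2500
6 3 533/625
7 7/2 2067/2500
f(1y,1.5y) = ((1943/2000)/(477/500) − 1)/(1/2) = 35/954 ≈ 3.6688%

step 1 [0.5y] bond c/2=1/25: DF=(129051/125000 − 1/25·(0))/(1+1/25) = 9927/10000 ≈ 0.992700
step 2 [1y] bond c/2=7/800: DF=(3954747/4000000 − 7/800·(0.992700))/(1+7/800) = 1943/2000 ≈ 0.971500
step 3 [1.5y] swap r/2=230/14591: DF=(1 − 230/14591·(0.992700+0.971500))/(1+230/14591) = 477/500 ≈ 0.954000
step 4 [2y] zero: DF = P = 9279/10000 ≈ 0.927900
step 5 [2.5y] bond c/2=19/800: DF=(1588247/1600000 − 19/800·(0.992700+0.971500+0.954000+0.927900))/(1+19/800) = 2201/2500 ≈ 0.880400
step 6 [3y] swap r/2=1472/55793: DF=(1 − 1472/55793·(0.992700+0.971500+0.954000+0.927900+0.880400))/(1+1472/55793) = 533/625 ≈ 0.852800
step 7 [3.5y] bond c/2=17/800: DF=(7703437/8000000 − 17/800·(0.992700+0.971500+0.954000+0.927900+0.880400+0.852800))/(1+17/800) = 2067/2500 ≈ 0.826800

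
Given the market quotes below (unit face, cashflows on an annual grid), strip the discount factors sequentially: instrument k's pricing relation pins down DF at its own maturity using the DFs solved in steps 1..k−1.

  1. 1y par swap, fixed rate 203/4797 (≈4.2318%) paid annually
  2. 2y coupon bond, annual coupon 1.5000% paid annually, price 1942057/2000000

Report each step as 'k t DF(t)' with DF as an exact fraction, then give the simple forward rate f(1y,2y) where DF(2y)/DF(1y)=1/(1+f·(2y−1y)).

step 1 [1y] swap r/1=203/4797: DF=(1 − 203/4797·(0))/(1+203/4797) = 4797/5000 ≈ 0.959400
step 2 [2y] bond c/1=3/200: DF=(1942057/2000000 − 3/200·(0.959400))/(1+3/200) = 377/400 ≈ 0.942500

1 1 4797/5000
2 2 377/400
f(1y,2y) = ((4797/5000)/(377/400) − 1)/(1) = 13/725 ≈ 1.7931%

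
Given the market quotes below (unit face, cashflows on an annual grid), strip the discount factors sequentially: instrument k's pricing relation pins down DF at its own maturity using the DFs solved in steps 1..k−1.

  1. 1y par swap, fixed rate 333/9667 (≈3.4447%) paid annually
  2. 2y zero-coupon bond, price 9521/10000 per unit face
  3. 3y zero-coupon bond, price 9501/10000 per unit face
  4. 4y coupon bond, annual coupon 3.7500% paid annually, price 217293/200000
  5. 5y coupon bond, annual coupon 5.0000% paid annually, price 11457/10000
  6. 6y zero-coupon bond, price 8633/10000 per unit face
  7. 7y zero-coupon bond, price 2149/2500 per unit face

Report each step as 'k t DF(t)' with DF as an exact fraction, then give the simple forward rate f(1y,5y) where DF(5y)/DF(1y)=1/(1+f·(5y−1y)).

1 1 9667/10000
2 2 9521/10000
3 3 9501/10000
4 4 1887/2000
5 5 1137/1250
6 6 8633/10000
7 7 2149/2500
f(1y,5y) = ((9667/10000)/(1137/1250) − 1)/(4) = 571/36384 ≈ 1.5694%

step 1 [1y] swap r/1=333/9667: DF=(1 − 333/9667·(0))/(1+333/9667) = 9667/10000 ≈ 0.966700
step 2 [2y] zero: DF = P = 9521/10000 ≈ 0.952100
step 3 [3y] zero: DF = P = 9501/10000 ≈ 0.950100
step 4 [4y] bond c/1=3/80: DF=(217293/200000 − 3/80·(0.966700+0.952100+0.950100))/(1+3/80) = 1887/2000 ≈ 0.943500
step 5 [5y] bond c/1=1/20: DF=(11457/10000 − 1/20·(0.966700+0.952100+0.950100+0.943500))/(1+1/20) = 1137/1250 ≈ 0.909600
step 6 [6y] zero: DF = P = 8633/10000 ≈ 0.863300
step 7 [7y] zero: DF = P = 2149/2500 ≈ 0.859600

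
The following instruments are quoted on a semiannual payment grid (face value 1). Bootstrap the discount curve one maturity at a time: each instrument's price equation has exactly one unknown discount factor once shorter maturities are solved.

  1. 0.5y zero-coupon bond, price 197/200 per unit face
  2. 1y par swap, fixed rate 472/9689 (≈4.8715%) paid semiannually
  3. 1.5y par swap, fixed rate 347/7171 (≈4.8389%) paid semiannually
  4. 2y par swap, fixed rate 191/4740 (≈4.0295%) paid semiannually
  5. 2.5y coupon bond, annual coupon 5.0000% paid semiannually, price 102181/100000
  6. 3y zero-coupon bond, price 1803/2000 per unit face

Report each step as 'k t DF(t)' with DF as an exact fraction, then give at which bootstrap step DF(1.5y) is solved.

step 1 [0.5y] zero: DF = P = 197/200 ≈ 0.985000
step 2 [1y] swap r/2=236/9689: DF=(1 − 236/9689·(0.985000))/(1+236/9689) = 1191/1250 ≈ 0.952800
step 3 [1.5y] swap r/2=347/14342: DF=(1 − 347/14342·(0.985000+0.952800))/(1+347/14342) = 4653/5000 ≈ 0.930600
step 4 [2y] swap r/2=191/9480: DF=(1 − 191/9480·(0.985000+0.952800+0.930600))/(1+191/9480) = 2309/2500 ≈ 0.923600
step 5 [2.5y] bond c/2=1/40: DF=(102181/100000 − 1/40·(0.985000+0.952800+0.930600+0.923600))/(1+1/40) = 2261/2500 ≈ 0.904400
step 6 [3y] zero: DF = P = 1803/2000 ≈ 0.901500

1 1/2 197/200
2 1 1191/1250
3 3/2 4653/5000
4 2 2309/2500
5 5/2 2261/2500
6 3 1803/2000
DF(1.5y) is solved at step 3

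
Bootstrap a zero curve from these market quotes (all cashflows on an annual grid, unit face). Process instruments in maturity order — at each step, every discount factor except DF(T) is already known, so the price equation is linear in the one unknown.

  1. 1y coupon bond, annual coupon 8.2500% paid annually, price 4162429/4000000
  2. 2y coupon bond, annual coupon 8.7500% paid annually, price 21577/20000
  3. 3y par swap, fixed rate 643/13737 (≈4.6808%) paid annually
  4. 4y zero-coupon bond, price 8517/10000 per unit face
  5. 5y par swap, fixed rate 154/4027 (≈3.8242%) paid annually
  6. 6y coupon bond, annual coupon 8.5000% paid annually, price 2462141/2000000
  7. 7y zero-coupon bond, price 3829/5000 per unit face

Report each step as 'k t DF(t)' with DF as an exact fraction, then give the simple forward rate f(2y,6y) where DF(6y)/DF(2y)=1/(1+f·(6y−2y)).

1 1 9613/10000
2 2 9147/10000
3 3 4357/5000
4 4 8517/10000
5 5 4153/5000
6 6 1969/2500
7 7 3829/5000
f(2y,6y) = ((9147/10000)/(1969/2500) − 1)/(4) = 1271/31504 ≈ 4.0344%

step 1 [1y] bond c/1=33/400: DF=(4162429/4000000 − 33/400·(0))/(1+33/400) = 9613/10000 ≈ 0.961300
step 2 [2y] bond c/1=7/80: DF=(21577/20000 − 7/80·(0.961300))/(1+7/80) = 9147/10000 ≈ 0.914700
step 3 [3y] swap r/1=643/13737: DF=(1 − 643/13737·(0.961300+0.914700))/(1+643/13737) = 4357/5000 ≈ 0.871400
step 4 [4y] zero: DF = P = 8517/10000 ≈ 0.851700
step 5 [5y] swap r/1=154/4027: DF=(1 − 154/4027·(0.961300+0.914700+0.871400+0.851700))/(1+154/4027) = 4153/5000 ≈ 0.830600
step 6 [6y] bond c/1=17/200: DF=(2462141/2000000 − 17/200·(0.961300+0.914700+0.871400+0.851700+0.830600))/(1+17/200) = 1969/2500 ≈ 0.787600
step 7 [7y] zero: DF = P = 3829/5000 ≈ 0.765800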